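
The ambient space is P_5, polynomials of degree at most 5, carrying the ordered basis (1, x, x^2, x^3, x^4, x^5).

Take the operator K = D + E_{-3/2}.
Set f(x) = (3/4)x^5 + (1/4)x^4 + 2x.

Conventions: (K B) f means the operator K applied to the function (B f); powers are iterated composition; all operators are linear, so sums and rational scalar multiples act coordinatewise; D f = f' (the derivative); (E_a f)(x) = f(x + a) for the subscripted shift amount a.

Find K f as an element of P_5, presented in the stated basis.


the result is g(x) = (3/4)x^5 - (13/8)x^4 + (131/8)x^3 - (351/16)x^2 + (1127/64)x - 695/128

D f = (15/4)x^4 + x^3 + 2
E_{-3/2} f = (3/4)x^5 - (43/8)x^4 + (123/8)x^3 - (351/16)x^2 + (1127/64)x - 951/128
(D + E_{-3/2}) f = (3/4)x^5 - (13/8)x^4 + (131/8)x^3 - (351/16)x^2 + (1127/64)x - 695/128


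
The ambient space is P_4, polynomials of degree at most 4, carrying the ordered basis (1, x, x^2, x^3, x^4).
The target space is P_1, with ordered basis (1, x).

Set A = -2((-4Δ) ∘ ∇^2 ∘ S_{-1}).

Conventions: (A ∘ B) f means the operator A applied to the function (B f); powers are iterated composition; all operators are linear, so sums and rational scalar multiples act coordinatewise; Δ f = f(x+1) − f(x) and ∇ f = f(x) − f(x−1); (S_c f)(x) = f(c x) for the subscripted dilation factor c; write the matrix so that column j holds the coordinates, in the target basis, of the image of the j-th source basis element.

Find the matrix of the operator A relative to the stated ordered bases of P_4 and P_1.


the matrix is [[0, 0, 0, -48, -96]; [0, 0, 0, 0, 192]] (rows listed top to bottom)

image of 1: 0
image of x: 0
image of x^2: 0
image of x^3: -48
image of x^4: 192x - 96
each image's coordinates form column j of the matrix


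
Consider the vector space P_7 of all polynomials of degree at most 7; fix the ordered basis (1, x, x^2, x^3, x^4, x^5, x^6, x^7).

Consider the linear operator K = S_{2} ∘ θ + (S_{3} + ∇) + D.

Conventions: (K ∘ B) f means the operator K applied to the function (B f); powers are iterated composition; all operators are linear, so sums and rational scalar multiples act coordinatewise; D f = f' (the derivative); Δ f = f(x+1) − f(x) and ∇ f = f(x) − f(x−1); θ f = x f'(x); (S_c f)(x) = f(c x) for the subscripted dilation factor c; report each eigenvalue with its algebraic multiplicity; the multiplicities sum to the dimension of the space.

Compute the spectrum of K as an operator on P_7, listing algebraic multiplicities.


image of 1: 1
image of x: 5x + 2
image of x^2: 17x^2 + 4x - 1
image of x^3: 51x^3 + 6x^2 - 3x + 1
image of x^4: 145x^4 + 8x^3 - 6x^2 + 4x - 1
image of x^5: 403x^5 + 10x^4 - 10x^3 + 10x^2 - 5x + 1
image of x^6: 1113x^6 + 12x^5 - 15x^4 + 20x^3 - 15x^2 + 6x - 1
image of x^7: 3083x^7 + 14x^6 - 21x^5 + 35x^4 - 35x^3 + 21x^2 - 7x + 1
the matrix is upper triangular; its diagonal is (1, 5, 17, 51, 145, 403, 1113, 3083)
for a triangular matrix the eigenvalues are the diagonal entries, with algebraic multiplicity their repetition count

λ = 1 (multiplicity 1), λ = 5 (multiplicity 1), λ = 17 (multiplicity 1), λ = 51 (multiplicity 1), λ = 145 (multiplicity 1), λ = 403 (multiplicity 1), λ = 1113 (multiplicity 1), λ = 3083 (multiplicity 1)


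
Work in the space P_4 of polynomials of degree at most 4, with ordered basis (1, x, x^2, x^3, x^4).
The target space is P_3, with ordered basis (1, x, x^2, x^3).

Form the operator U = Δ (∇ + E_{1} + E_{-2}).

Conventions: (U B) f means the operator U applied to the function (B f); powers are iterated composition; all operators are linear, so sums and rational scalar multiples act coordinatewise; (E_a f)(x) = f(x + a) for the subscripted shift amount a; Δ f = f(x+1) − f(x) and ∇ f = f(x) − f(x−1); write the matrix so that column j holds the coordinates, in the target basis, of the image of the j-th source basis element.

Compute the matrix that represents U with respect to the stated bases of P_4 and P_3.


image of 1: 0
image of x: 2
image of x^2: 4x + 2
image of x^3: 6x^2 + 6x + 14
image of x^4: 8x^3 + 12x^2 + 56x + 2
each image's coordinates form column j of the matrix

the matrix is [[0, 2, 2, 14, 2]; [0, 0, 4, 6, 56]; [0, 0, 0, 6, 12]; [0, 0, 0, 0, 8]] (rows listed top to bottom)


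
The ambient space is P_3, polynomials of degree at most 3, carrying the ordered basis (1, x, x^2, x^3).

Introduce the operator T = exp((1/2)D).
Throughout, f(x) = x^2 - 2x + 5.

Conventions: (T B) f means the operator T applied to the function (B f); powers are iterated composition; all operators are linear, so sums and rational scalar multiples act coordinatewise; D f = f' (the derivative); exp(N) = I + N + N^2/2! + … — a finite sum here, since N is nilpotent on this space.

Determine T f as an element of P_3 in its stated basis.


the result is g(x) = x^2 - x + 17/4

order-1 term: x - 1
order-2 term: 1/4
the series for exp((1/2)D) f terminates at order 2
exp((1/2)D) f = x^2 - x + 17/4


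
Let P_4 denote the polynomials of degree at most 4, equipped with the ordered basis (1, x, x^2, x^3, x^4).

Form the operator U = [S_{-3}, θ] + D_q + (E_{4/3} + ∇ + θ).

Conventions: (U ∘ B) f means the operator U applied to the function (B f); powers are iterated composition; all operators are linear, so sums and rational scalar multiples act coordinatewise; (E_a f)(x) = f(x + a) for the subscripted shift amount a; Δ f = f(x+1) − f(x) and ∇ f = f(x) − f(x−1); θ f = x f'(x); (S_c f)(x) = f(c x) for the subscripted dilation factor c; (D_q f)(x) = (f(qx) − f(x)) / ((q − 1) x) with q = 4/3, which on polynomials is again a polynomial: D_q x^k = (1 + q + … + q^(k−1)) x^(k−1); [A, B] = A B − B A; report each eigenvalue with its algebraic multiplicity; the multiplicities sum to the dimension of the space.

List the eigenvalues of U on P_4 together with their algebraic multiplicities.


λ = 1 (multiplicity 1), λ = 2 (multiplicity 1), λ = 3 (multiplicity 1), λ = 4 (multiplicity 1), λ = 5 (multiplicity 1)

image of 1: 1
image of x: 2x + 10/3
image of x^2: 3x^2 + 7x + 7/9
image of x^3: 4x^3 + (100/9)x^2 + (7/3)x + 91/27
image of x^4: 5x^4 + (427/27)x^3 + (14/3)x^2 + (364/27)x + 175/81
the matrix is upper triangular; its diagonal is (1, 2, 3, 4, 5)
for a triangular matrix the eigenvalues are the diagonal entries, with algebraic multiplicity their repetition count


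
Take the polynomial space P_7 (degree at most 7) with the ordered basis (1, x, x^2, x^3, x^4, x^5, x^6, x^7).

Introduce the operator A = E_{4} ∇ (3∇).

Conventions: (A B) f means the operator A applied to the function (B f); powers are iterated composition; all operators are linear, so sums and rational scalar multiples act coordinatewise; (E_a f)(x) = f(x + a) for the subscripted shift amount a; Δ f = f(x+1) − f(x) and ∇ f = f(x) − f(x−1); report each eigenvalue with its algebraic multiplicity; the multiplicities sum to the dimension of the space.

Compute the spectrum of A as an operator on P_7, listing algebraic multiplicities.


image of 1: 0
image of x: 0
image of x^2: 6
image of x^3: 18x + 54
image of x^4: 36x^2 + 216x + 330
image of x^5: 60x^3 + 540x^2 + 1650x + 1710
image of x^6: 90x^4 + 1080x^3 + 4950x^2 + 10260x + 8106
image of x^7: 126x^5 + 1890x^4 + 11550x^3 + 35910x^2 + 56742x + 36414
the matrix is upper triangular; its diagonal is (0, 0, 0, 0, 0, 0, 0, 0)
for a triangular matrix the eigenvalues are the diagonal entries, with algebraic multiplicity their repetition count

λ = 0 (multiplicity 8)


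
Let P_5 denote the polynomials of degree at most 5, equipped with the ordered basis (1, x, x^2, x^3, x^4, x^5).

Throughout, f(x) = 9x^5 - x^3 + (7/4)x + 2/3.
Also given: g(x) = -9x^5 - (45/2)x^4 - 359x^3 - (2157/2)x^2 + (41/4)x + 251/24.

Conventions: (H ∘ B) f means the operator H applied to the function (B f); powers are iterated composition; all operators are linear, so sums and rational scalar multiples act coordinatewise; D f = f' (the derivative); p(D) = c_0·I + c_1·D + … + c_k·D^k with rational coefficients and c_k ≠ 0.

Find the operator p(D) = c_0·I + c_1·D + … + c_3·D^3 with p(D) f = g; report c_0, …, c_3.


D^0 f = 9x^5 - x^3 + (7/4)x + 2/3
D^1 f = 45x^4 - 3x^2 + 7/4
D^2 f = 180x^3 - 6x
D^3 f = 540x^2 - 6
matching coefficients of g against c_0 f + c_1 Df + … from the top degree down determines the c_i
solution: c_0 = -1, c_1 = -1/2, c_2 = -2, c_3 = -2

c_0 = -1, c_1 = -1/2, c_2 = -2, c_3 = -2


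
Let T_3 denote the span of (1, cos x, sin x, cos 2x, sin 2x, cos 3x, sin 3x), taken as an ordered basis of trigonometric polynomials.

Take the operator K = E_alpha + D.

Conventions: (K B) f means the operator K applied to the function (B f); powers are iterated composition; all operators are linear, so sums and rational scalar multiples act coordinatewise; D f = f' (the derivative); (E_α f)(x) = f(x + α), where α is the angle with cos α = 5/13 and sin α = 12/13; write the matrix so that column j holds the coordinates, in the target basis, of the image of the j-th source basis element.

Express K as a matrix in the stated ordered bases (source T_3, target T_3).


image of 1: 1
image of cos x: (5/13)cos x - (25/13)sin x
image of sin x: (25/13)cos x + (5/13)sin x
image of cos 2x: -(119/169)cos 2x - (458/169)sin 2x
image of sin 2x: (458/169)cos 2x - (119/169)sin 2x
image of cos 3x: -(2035/2197)cos 3x - (5763/2197)sin 3x
image of sin 3x: (5763/2197)cos 3x - (2035/2197)sin 3x
each image's coordinates form column j of the matrix

the matrix is [[1, 0, 0, 0, 0, 0, 0]; [0, 5/13, 25/13, 0, 0, 0, 0]; [0, -25/13, 5/13, 0, 0, 0, 0]; [0, 0, 0, -119/169, 458/169, 0, 0]; [0, 0, 0, -458/169, -119/169, 0, 0]; [0, 0, 0, 0, 0, -2035/2197, 5763/2197]; [0, 0, 0, 0, 0, -5763/2197, -2035/2197]] (rows listed top to bottom)


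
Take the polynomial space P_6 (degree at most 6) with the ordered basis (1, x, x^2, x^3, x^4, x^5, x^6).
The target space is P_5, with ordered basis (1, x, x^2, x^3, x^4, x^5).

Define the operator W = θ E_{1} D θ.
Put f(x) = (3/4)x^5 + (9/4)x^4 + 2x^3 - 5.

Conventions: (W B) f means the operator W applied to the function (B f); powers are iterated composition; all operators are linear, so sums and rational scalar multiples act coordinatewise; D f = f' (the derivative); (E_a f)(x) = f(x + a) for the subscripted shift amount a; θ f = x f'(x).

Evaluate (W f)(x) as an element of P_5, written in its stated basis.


the result is g(x) = 75x^4 + 333x^3 + 477x^2 + 219x

θ f = (15/4)x^5 + 9x^4 + 6x^3
D θ f = (75/4)x^4 + 36x^3 + 18x^2
E_{1} D θ f = (75/4)x^4 + 111x^3 + (477/2)x^2 + 219x + 291/4
θ (E_{1} D θ) f = 75x^4 + 333x^3 + 477x^2 + 219x


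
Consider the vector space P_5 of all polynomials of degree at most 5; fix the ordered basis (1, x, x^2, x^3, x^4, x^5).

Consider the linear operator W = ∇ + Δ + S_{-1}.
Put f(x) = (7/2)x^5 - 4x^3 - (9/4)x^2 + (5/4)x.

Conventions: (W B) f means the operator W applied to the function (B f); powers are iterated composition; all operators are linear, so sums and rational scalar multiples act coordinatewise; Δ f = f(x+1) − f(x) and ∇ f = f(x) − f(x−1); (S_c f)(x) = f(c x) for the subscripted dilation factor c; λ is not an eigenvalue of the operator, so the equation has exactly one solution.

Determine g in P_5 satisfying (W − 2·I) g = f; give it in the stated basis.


the image equals g(x) = -(7/6)x^5 - (35/3)x^4 - (268/9)x^3 - (799/4)x^2 - (10723/36)x - 11837/18

write g with unknown coordinates in the stated basis and equate coefficients in (W − 2·I) g = f
solving from the highest basis element down gives g = -(7/6)x^5 - (35/3)x^4 - (268/9)x^3 - (799/4)x^2 - (10723/36)x - 11837/18
check: W g = (7/6)x^5 - (70/3)x^4 - (572/9)x^3 - (1607/4)x^2 - (21401/36)x - 11837/9
so W g − 2·g = (7/2)x^5 - 4x^3 - (9/4)x^2 + (5/4)x = f ✓


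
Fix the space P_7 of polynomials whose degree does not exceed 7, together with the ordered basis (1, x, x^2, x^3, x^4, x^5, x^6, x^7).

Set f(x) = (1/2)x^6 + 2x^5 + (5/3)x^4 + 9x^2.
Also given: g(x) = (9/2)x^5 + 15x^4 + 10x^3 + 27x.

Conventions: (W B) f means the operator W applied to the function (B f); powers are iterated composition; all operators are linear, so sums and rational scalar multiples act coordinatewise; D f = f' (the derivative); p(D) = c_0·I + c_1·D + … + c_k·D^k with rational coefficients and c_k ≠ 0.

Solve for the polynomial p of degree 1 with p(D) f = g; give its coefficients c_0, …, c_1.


p(D) = (3/2)·D, i.e. c_0 = 0, c_1 = 3/2

D^0 f = (1/2)x^6 + 2x^5 + (5/3)x^4 + 9x^2
D^1 f = 3x^5 + 10x^4 + (20/3)x^3 + 18x
matching coefficients of g against c_0 f + c_1 Df + … from the top degree down determines the c_i
solution: c_0 = 0, c_1 = 3/2


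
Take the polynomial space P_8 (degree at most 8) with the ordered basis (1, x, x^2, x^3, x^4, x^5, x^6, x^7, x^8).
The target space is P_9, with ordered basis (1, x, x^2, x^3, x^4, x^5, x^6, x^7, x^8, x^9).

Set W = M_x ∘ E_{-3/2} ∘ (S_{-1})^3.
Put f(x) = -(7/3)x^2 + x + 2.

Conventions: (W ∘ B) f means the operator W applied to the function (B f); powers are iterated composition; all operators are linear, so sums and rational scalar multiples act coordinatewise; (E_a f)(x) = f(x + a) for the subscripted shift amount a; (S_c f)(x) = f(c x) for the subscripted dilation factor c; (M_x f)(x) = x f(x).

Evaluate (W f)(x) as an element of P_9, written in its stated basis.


the image equals g(x) = -(7/3)x^3 + 6x^2 - (7/4)x

S_{-1} f = -(7/3)x^2 - x + 2
S_{-1} S_{-1} f = -(7/3)x^2 + x + 2
S_{-1} S_{-1} S_{-1} f = -(7/3)x^2 - x + 2
E_{-3/2} (S_{-1})^3 f = -(7/3)x^2 + 6x - 7/4
M_x E_{-3/2} (S_{-1})^3 f = -(7/3)x^3 + 6x^2 - (7/4)x


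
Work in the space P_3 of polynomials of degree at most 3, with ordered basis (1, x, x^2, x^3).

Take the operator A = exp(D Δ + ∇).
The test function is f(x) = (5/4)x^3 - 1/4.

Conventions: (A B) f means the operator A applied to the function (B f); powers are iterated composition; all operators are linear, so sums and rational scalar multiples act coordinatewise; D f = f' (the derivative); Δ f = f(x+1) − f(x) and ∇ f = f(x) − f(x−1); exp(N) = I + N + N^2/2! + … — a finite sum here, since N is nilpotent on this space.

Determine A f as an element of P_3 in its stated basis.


order-1 term: (15/4)x^2 + (15/4)x + 5
order-2 term: (15/4)x + 15/4
order-3 term: 5/4
the series for exp(D Δ + ∇) f terminates at order 3
exp(D Δ + ∇) f = (5/4)x^3 + (15/4)x^2 + (15/2)x + 39/4

the image equals g(x) = (5/4)x^3 + (15/4)x^2 + (15/2)x + 39/4


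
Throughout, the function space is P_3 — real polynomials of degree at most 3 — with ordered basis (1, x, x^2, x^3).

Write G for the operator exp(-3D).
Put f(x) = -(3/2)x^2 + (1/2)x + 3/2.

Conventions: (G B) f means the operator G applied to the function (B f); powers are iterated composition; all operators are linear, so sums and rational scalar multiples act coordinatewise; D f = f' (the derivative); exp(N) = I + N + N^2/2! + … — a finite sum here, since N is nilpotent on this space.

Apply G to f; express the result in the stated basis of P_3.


the image equals g(x) = -(3/2)x^2 + (19/2)x - 27/2

order-1 term: 9x - 3/2
order-2 term: -27/2
the series for exp(-3D) f terminates at order 2
exp(-3D) f = -(3/2)x^2 + (19/2)x - 27/2


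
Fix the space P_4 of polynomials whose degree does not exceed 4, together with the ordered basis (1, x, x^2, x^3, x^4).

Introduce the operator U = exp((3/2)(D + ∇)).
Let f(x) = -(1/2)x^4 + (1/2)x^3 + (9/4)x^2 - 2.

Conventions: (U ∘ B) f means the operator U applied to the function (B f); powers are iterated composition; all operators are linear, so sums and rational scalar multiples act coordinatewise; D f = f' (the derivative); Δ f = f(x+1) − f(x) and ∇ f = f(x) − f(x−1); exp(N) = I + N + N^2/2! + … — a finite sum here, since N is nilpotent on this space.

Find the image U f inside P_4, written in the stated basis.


order-1 term: -6x^3 + 9x^2 + (33/4)x - 15/8
order-2 term: -27x^2 + (81/2)x + 9/8
order-3 term: -54x + 54
order-4 term: -81/2
the series for exp((3/2)(D + ∇)) f terminates at order 4
exp((3/2)(D + ∇)) f = -(1/2)x^4 - (11/2)x^3 - (63/4)x^2 - (21/4)x + 43/4

the result is g(x) = -(1/2)x^4 - (11/2)x^3 - (63/4)x^2 - (21/4)x + 43/4


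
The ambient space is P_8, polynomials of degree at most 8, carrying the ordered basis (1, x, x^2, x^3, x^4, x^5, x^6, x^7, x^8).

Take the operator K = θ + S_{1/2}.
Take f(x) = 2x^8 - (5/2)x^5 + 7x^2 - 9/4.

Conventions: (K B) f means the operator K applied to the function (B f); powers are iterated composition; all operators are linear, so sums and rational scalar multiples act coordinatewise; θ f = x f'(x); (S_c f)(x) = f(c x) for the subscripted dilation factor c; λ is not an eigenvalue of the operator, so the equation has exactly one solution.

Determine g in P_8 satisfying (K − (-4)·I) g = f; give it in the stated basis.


the result is g(x) = (512/3073)x^8 - (80/289)x^5 + (28/25)x^2 - 9/20

write g with unknown coordinates in the stated basis and equate coefficients in (K − (-4)·I) g = f
solving from the highest basis element down gives g = (512/3073)x^8 - (80/289)x^5 + (28/25)x^2 - 9/20
check: K g = (4098/3073)x^8 - (805/578)x^5 + (63/25)x^2 - 9/20
so K g − (-4)·g = 2x^8 - (5/2)x^5 + 7x^2 - 9/4 = f ✓


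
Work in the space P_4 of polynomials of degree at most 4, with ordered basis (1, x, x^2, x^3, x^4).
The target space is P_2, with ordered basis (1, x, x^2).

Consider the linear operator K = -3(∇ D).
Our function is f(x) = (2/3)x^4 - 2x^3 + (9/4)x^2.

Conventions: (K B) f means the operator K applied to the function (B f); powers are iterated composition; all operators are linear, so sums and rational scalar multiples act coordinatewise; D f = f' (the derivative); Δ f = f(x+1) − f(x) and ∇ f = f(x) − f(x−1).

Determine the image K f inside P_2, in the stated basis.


D f = (8/3)x^3 - 6x^2 + (9/2)x
∇ D f = 8x^2 - 20x + 79/6
(-3(∇ D)) f = -24x^2 + 60x - 79/2

the result is g(x) = -24x^2 + 60x - 79/2


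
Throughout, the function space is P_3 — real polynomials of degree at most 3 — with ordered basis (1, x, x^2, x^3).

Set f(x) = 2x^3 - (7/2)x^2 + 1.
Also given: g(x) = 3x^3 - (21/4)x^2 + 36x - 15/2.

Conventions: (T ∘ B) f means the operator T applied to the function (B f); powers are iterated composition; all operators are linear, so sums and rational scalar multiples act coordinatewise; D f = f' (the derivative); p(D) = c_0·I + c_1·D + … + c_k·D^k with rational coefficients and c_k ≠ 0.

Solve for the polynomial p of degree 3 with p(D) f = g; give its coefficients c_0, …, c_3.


D^0 f = 2x^3 - (7/2)x^2 + 1
D^1 f = 6x^2 - 7x
D^2 f = 12x - 7
D^3 f = 12
matching coefficients of g against c_0 f + c_1 Df + … from the top degree down determines the c_i
solution: c_0 = 3/2, c_1 = 0, c_2 = 3, c_3 = 1

c_0 = 3/2, c_1 = 0, c_2 = 3, c_3 = 1


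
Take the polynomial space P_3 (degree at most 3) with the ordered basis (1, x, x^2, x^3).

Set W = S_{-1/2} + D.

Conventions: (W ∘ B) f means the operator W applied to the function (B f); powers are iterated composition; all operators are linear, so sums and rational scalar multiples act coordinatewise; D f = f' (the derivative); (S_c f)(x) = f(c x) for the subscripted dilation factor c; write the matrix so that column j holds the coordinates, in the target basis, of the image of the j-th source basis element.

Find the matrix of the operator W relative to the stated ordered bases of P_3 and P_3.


image of 1: 1
image of x: -(1/2)x + 1
image of x^2: (1/4)x^2 + 2x
image of x^3: -(1/8)x^3 + 3x^2
each image's coordinates form column j of the matrix

the matrix is [[1, 1, 0, 0]; [0, -1/2, 2, 0]; [0, 0, 1/4, 3]; [0, 0, 0, -1/8]] (rows listed top to bottom)


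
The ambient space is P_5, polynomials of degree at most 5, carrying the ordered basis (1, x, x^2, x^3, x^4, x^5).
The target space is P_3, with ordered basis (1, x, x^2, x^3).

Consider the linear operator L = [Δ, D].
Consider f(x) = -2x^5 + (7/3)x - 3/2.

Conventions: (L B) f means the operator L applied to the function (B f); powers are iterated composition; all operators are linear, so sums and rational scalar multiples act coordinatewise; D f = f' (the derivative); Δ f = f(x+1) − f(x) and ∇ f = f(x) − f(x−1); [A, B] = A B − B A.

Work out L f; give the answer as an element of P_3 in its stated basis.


D f = -10x^4 + 7/3
Δ D f = -40x^3 - 60x^2 - 40x - 10
Δ f = -10x^4 - 20x^3 - 20x^2 - 10x + 1/3
D Δ f = -40x^3 - 60x^2 - 40x - 10
[Δ, D] f = 0

the result is g(x) = 0


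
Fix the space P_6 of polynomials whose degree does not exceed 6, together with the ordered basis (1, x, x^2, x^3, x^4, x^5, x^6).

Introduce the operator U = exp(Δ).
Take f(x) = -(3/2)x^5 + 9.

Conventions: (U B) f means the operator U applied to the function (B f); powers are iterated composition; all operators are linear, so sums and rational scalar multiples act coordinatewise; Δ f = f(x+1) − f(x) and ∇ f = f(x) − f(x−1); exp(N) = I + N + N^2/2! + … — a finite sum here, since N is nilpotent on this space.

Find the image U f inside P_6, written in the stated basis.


the image equals g(x) = -(3/2)x^5 - (15/2)x^4 - 30x^3 - 75x^2 - (225/2)x - 69

order-1 term: -(15/2)x^4 - 15x^3 - 15x^2 - (15/2)x - 3/2
order-2 term: -15x^3 - 45x^2 - (105/2)x - 45/2
order-3 term: -15x^2 - 45x - 75/2
order-4 term: -(15/2)x - 15
order-5 term: -3/2
the series for exp(Δ) f terminates at order 5
exp(Δ) f = -(3/2)x^5 - (15/2)x^4 - 30x^3 - 75x^2 - (225/2)x - 69


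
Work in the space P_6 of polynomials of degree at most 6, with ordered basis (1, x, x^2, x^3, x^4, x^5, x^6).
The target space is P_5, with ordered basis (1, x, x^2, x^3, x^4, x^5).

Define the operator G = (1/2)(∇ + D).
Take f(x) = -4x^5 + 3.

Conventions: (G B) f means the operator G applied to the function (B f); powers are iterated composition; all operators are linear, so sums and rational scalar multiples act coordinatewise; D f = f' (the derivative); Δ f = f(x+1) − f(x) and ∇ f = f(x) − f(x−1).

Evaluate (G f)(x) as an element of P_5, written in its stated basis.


the result is g(x) = -20x^4 + 20x^3 - 20x^2 + 10x - 2

∇ f = -20x^4 + 40x^3 - 40x^2 + 20x - 4
D f = -20x^4
(∇ + D) f = -40x^4 + 40x^3 - 40x^2 + 20x - 4
((1/2)(∇ + D)) f = -20x^4 + 20x^3 - 20x^2 + 10x - 2


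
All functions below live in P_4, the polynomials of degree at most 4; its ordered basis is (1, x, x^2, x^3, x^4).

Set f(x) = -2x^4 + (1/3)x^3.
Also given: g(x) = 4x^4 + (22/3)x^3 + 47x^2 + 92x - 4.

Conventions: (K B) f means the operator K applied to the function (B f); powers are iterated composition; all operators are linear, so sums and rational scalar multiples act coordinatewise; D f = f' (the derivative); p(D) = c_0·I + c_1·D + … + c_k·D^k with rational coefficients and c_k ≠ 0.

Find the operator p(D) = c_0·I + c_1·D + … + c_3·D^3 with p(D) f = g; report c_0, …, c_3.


p(D) = -2·I − D − 2·D^2 − 2·D^3, i.e. c_0 = -2, c_1 = -1, c_2 = -2, c_3 = -2

D^0 f = -2x^4 + (1/3)x^3
D^1 f = -8x^3 + x^2
D^2 f = -24x^2 + 2x
D^3 f = -48x + 2
matching coefficients of g against c_0 f + c_1 Df + … from the top degree down determines the c_i
solution: c_0 = -2, c_1 = -1, c_2 = -2, c_3 = -2


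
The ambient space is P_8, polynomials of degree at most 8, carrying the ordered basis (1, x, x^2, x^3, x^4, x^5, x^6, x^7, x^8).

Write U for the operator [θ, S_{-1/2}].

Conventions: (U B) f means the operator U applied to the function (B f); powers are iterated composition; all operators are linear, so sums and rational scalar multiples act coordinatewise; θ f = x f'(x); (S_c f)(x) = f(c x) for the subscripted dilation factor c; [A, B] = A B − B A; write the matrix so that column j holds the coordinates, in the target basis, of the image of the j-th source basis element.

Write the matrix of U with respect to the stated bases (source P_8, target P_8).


the matrix is [[0, 0, 0, 0, 0, 0, 0, 0, 0]; [0, 0, 0, 0, 0, 0, 0, 0, 0]; [0, 0, 0, 0, 0, 0, 0, 0, 0]; [0, 0, 0, 0, 0, 0, 0, 0, 0]; [0, 0, 0, 0, 0, 0, 0, 0, 0]; [0, 0, 0, 0, 0, 0, 0, 0, 0]; [0, 0, 0, 0, 0, 0, 0, 0, 0]; [0, 0, 0, 0, 0, 0, 0, 0, 0]; [0, 0, 0, 0, 0, 0, 0, 0, 0]] (rows listed top to bottom)

image of 1: 0
image of x: 0
image of x^2: 0
image of x^3: 0
image of x^4: 0
image of x^5: 0
image of x^6: 0
image of x^7: 0
image of x^8: 0
each image's coordinates form column j of the matrix


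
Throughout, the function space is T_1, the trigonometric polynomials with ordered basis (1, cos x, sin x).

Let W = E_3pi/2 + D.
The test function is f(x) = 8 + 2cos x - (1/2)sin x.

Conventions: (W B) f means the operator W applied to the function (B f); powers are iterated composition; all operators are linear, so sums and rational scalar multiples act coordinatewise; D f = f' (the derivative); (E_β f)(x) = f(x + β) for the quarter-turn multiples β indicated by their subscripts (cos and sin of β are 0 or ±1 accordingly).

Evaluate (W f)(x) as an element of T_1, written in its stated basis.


E_3pi/2 f = 8 + (1/2)cos x + 2sin x
D f = -(1/2)cos x - 2sin x
(E_3pi/2 + D) f = 8

g(x) = 8


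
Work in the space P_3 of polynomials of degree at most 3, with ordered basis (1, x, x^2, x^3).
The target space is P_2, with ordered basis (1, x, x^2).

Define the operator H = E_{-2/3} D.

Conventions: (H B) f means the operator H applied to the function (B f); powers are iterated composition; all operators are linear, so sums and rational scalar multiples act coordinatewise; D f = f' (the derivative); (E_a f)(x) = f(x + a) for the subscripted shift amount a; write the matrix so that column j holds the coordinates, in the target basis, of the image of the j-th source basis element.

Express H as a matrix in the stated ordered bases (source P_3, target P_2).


the matrix is [[0, 1, -4/3, 4/3]; [0, 0, 2, -4]; [0, 0, 0, 3]] (rows listed top to bottom)

image of 1: 0
image of x: 1
image of x^2: 2x - 4/3
image of x^3: 3x^2 - 4x + 4/3
each image's coordinates form column j of the matrix


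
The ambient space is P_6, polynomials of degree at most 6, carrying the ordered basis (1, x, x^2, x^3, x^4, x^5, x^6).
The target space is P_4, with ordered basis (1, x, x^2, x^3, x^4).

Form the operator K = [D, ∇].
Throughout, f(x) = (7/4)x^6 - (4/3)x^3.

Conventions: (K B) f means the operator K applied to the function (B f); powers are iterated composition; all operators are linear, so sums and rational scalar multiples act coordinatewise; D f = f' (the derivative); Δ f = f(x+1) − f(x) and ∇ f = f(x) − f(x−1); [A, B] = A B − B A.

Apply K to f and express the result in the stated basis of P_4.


∇ f = (21/2)x^5 - (105/4)x^4 + 35x^3 - (121/4)x^2 + (29/2)x - 37/12
D ∇ f = (105/2)x^4 - 105x^3 + 105x^2 - (121/2)x + 29/2
D f = (21/2)x^5 - 4x^2
∇ D f = (105/2)x^4 - 105x^3 + 105x^2 - (121/2)x + 29/2
[D, ∇] f = 0

the result is g(x) = 0


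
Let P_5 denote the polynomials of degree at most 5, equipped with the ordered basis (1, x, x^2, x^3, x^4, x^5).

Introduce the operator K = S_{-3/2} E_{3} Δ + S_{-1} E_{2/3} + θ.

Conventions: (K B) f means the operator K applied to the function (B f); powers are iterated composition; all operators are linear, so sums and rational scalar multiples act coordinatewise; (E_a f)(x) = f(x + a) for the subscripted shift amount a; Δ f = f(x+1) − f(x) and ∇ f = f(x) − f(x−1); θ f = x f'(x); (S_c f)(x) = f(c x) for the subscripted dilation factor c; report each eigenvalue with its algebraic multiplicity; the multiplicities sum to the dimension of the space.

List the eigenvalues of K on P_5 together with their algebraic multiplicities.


λ = 0 (multiplicity 1), λ = 1 (multiplicity 1), λ = 2 (multiplicity 1), λ = 3 (multiplicity 1), λ = 4 (multiplicity 1), λ = 5 (multiplicity 1)

image of 1: 1
image of x: 5/3
image of x^2: 3x^2 - (13/3)x + 67/9
image of x^3: 2x^3 + (35/4)x^2 - (197/6)x + 1007/27
image of x^4: 5x^4 - (97/6)x^3 + (583/6)x^2 - (6026/27)x + 14191/81
image of x^5: 4x^5 + (1375/48)x^4 - (8665/36)x^3 + (45115/54)x^2 - (212785/162)x + 189815/243
the matrix is upper triangular; its diagonal is (1, 0, 3, 2, 5, 4)
for a triangular matrix the eigenvalues are the diagonal entries, with algebraic multiplicity their repetition count


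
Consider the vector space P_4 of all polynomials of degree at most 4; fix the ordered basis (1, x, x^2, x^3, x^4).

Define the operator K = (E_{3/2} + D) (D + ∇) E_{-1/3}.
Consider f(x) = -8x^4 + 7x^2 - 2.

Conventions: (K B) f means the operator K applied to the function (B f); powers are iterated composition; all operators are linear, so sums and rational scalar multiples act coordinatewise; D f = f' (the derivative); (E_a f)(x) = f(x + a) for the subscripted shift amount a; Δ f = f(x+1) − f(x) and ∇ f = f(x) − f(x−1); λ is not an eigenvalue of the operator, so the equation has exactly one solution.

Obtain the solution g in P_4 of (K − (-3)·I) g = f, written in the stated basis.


the image equals g(x) = -(8/3)x^4 + (64/9)x^3 + 29x^2 - (2644/27)x + 2537/243

write g with unknown coordinates in the stated basis and equate coefficients in (K − (-3)·I) g = f
solving from the highest basis element down gives g = -(8/3)x^4 + (64/9)x^3 + 29x^2 - (2644/27)x + 2537/243
check: K g = -(64/3)x^3 - 80x^2 + (2644/9)x - 2699/81
so K g − (-3)·g = -8x^4 + 7x^2 - 2 = f ✓


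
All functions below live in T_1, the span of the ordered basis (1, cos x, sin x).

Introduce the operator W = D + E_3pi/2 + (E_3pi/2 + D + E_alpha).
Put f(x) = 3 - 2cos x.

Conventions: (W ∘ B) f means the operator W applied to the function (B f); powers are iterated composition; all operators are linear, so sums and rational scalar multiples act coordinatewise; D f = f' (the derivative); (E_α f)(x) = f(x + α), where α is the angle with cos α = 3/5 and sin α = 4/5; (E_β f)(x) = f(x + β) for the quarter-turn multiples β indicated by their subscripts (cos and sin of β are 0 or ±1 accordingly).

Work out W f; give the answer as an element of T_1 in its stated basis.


D f = 2sin x
E_3pi/2 f = 3 - 2sin x
E_3pi/2 f = 3 - 2sin x
D f = 2sin x
E_alpha f = 3 - (6/5)cos x + (8/5)sin x
(E_3pi/2 + D + E_alpha) f = 6 - (6/5)cos x + (8/5)sin x
(D + E_3pi/2 + (E_3pi/2 + D + E_alpha)) f = 9 - (6/5)cos x + (8/5)sin x

the image equals g(x) = 9 - (6/5)cos x + (8/5)sin x


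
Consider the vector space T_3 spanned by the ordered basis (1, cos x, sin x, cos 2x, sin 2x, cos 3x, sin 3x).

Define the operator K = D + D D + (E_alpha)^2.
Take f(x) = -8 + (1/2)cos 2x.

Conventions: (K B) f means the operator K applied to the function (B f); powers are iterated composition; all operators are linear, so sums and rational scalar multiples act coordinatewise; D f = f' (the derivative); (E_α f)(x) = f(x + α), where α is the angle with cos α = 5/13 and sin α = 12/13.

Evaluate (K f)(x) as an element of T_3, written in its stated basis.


D f = -sin 2x
D f = -sin 2x
D D f = -2cos 2x
E_alpha f = -8 - (119/338)cos 2x - (60/169)sin 2x
E_alpha E_alpha f = -8 - (239/57122)cos 2x + (14280/28561)sin 2x
(D + D D + (E_alpha)^2) f = -8 - (114483/57122)cos 2x - (14281/28561)sin 2x

g(x) = -8 - (114483/57122)cos 2x - (14281/28561)sin 2x


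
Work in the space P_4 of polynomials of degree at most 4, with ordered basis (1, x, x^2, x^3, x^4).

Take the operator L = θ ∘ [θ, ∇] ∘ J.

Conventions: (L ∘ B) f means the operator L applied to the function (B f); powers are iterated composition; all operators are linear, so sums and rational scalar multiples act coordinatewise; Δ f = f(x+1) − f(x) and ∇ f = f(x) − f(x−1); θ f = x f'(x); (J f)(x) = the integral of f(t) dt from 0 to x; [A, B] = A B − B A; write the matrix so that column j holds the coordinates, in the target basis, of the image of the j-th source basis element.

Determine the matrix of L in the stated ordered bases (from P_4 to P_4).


image of 1: 0
image of x: -x
image of x^2: -2x^2 + 2x
image of x^3: -3x^3 + 6x^2 - 3x
image of x^4: -4x^4 + 12x^3 - 12x^2 + 4x
each image's coordinates form column j of the matrix

the matrix is [[0, 0, 0, 0, 0]; [0, -1, 2, -3, 4]; [0, 0, -2, 6, -12]; [0, 0, 0, -3, 12]; [0, 0, 0, 0, -4]] (rows listed top to bottom)


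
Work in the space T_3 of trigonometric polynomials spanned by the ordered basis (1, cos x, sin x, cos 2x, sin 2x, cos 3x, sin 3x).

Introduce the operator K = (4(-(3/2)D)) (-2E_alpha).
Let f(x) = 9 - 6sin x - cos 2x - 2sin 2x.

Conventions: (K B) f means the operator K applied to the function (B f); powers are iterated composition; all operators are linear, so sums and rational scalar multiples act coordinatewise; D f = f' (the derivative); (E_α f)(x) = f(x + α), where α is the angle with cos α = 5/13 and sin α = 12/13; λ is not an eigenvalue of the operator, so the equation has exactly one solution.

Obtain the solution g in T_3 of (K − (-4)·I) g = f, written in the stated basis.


write g with unknown coordinates in the stated basis and equate coefficients in (K − (-4)·I) g = f
solving from the highest basis element down gives g = 9/4 + (45/116)cos x + (69/116)sin x - (877/19252)cos 2x + (454/4813)sin 2x
check: K g = -(45/29)cos x - (243/29)sin x - (3936/4813)cos 2x - (11442/4813)sin 2x
so K g − (-4)·g = 9 - 6sin x - cos 2x - 2sin 2x = f ✓

the image equals g(x) = 9/4 + (45/116)cos x + (69/116)sin x - (877/19252)cos 2x + (454/4813)sin 2x


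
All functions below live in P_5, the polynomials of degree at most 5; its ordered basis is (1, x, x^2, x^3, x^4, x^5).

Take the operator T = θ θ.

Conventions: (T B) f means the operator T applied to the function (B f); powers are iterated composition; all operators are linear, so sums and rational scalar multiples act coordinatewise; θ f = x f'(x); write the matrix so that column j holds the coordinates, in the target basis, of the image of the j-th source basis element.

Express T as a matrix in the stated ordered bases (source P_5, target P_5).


the matrix is [[0, 0, 0, 0, 0, 0]; [0, 1, 0, 0, 0, 0]; [0, 0, 4, 0, 0, 0]; [0, 0, 0, 9, 0, 0]; [0, 0, 0, 0, 16, 0]; [0, 0, 0, 0, 0, 25]] (rows listed top to bottom)

image of 1: 0
image of x: x
image of x^2: 4x^2
image of x^3: 9x^3
image of x^4: 16x^4
image of x^5: 25x^5
each image's coordinates form column j of the matrix


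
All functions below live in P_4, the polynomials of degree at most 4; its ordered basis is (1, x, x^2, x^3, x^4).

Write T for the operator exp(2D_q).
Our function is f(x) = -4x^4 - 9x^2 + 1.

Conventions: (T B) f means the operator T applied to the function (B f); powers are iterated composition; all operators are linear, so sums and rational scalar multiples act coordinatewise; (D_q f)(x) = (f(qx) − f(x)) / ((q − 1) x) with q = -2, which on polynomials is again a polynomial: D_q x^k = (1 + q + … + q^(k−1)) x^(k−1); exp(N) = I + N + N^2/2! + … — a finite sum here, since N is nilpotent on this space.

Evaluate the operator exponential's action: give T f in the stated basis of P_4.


order-1 term: 40x^3 + 18x
order-2 term: 120x^2 + 18
order-3 term: -80x
order-4 term: -40
the series for exp(2D_q) f terminates at order 4
exp(2D_q) f = -4x^4 + 40x^3 + 111x^2 - 62x - 21

the image equals g(x) = -4x^4 + 40x^3 + 111x^2 - 62x - 21


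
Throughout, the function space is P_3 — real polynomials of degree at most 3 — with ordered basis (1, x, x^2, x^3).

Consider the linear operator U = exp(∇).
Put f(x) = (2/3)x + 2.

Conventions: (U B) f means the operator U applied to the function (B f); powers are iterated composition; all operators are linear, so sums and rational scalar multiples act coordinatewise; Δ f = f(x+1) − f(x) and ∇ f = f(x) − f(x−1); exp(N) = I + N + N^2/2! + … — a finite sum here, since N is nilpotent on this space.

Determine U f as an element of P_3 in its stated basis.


the result is g(x) = (2/3)x + 8/3

order-1 term: 2/3
the series for exp(∇) f terminates at order 1
exp(∇) f = (2/3)x + 8/3


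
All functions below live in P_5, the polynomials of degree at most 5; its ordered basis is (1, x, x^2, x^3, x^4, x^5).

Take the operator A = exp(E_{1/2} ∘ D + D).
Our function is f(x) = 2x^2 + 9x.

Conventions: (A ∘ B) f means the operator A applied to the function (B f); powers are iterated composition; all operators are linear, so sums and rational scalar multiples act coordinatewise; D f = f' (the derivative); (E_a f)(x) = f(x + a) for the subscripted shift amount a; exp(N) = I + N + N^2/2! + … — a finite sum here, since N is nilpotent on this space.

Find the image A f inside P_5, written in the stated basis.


order-1 term: 8x + 20
order-2 term: 8
the series for exp(E_{1/2} ∘ D + D) f terminates at order 2
exp(E_{1/2} ∘ D + D) f = 2x^2 + 17x + 28

the result is g(x) = 2x^2 + 17x + 28


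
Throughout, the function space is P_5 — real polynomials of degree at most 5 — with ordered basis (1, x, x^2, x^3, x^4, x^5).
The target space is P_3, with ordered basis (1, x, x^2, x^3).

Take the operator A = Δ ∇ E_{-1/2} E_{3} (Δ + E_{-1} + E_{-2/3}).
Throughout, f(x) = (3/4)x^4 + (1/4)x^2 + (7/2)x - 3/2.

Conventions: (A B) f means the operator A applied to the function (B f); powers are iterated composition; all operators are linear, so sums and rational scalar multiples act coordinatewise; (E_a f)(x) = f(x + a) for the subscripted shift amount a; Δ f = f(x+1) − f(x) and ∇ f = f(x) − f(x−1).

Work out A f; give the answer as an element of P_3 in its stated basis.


the result is g(x) = 18x^2 + 78x + 217/2

Δ f = 3x^3 + (9/2)x^2 + (7/2)x + 9/2
E_{-1} f = (3/4)x^4 - 3x^3 + (19/4)x^2 - 4
E_{-2/3} f = (3/4)x^4 - 2x^3 + (9/4)x^2 + (41/18)x - 193/54
(Δ + E_{-1} + E_{-2/3}) f = (3/2)x^4 - 2x^3 + (23/2)x^2 + (52/9)x - 83/27
E_{3} (Δ + E_{-1} + E_{-2/3}) f = (3/2)x^4 + 16x^3 + (149/2)x^2 + (1645/9)x + 5002/27
E_{-1/2} E_{3} (Δ + E_{-1} + E_{-2/3}) f = (3/2)x^4 + 13x^3 + (211/4)x^2 + (4303/36)x + 95549/864
∇ (E_{-1/2} E_{3}) (Δ + E_{-1} + E_{-2/3}) f = 6x^3 + 30x^2 + (145/2)x + 1409/18
Δ ∇ (E_{-1/2} E_{3}) (Δ + E_{-1} + E_{-2/3}) f = 18x^2 + 78x + 217/2


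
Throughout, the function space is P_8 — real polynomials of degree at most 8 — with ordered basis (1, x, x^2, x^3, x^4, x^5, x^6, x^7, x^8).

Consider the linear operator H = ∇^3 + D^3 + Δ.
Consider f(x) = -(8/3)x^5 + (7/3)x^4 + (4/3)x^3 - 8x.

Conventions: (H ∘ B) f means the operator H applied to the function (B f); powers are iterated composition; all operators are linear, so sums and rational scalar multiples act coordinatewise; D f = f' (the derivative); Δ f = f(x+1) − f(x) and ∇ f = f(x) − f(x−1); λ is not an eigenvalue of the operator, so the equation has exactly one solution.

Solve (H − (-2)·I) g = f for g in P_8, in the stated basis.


the result is g(x) = -(4/3)x^5 + (9/2)x^4 - (5/3)x^3 + (227/3)x^2 - (1865/6)x + 1847/6

write g with unknown coordinates in the stated basis and equate coefficients in (H − (-2)·I) g = f
solving from the highest basis element down gives g = -(4/3)x^5 + (9/2)x^4 - (5/3)x^3 + (227/3)x^2 - (1865/6)x + 1847/6
check: H g = -(20/3)x^4 + (14/3)x^3 - (454/3)x^2 + (1841/3)x - 1847/3
so H g − (-2)·g = -(8/3)x^5 + (7/3)x^4 + (4/3)x^3 - 8x = f ✓


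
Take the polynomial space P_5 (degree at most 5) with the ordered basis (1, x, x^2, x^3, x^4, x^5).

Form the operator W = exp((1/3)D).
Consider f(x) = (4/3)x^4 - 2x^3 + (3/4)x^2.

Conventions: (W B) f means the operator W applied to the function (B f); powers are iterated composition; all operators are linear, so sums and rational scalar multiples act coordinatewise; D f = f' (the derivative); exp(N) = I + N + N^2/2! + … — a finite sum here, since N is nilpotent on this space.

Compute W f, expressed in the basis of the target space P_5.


the result is g(x) = (4/3)x^4 - (2/9)x^3 - (13/36)x^2 + (5/162)x + 25/972

order-1 term: (16/9)x^3 - 2x^2 + (1/2)x
order-2 term: (8/9)x^2 - (2/3)x + 1/12
order-3 term: (16/81)x - 2/27
order-4 term: 4/243
the series for exp((1/3)D) f terminates at order 4
exp((1/3)D) f = (4/3)x^4 - (2/9)x^3 - (13/36)x^2 + (5/162)x + 25/972


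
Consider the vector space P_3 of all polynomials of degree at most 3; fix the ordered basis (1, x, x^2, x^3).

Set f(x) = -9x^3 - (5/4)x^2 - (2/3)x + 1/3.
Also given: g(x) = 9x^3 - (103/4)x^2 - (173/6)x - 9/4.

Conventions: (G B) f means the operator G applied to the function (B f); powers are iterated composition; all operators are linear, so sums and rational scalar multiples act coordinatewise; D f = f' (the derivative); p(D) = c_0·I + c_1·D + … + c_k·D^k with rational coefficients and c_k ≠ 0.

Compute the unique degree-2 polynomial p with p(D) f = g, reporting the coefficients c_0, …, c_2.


D^0 f = -9x^3 - (5/4)x^2 - (2/3)x + 1/3
D^1 f = -27x^2 - (5/2)x - 2/3
D^2 f = -54x - 5/2
matching coefficients of g against c_0 f + c_1 Df + … from the top degree down determines the c_i
solution: c_0 = -1, c_1 = 1, c_2 = 1/2

p(D) = -I + D + (1/2)·D^2, i.e. c_0 = -1, c_1 = 1, c_2 = 1/2
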